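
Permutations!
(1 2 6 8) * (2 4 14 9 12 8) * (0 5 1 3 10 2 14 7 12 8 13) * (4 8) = (0 5 1 8 3 10 2 6 14 9 4 7 12 13) = [5, 8, 6, 10, 7, 1, 14, 12, 3, 4, 2, 11, 13, 0, 9]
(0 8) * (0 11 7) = (0 8 11 7) = [8, 1, 2, 3, 4, 5, 6, 0, 11, 9, 10, 7]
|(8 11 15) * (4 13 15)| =5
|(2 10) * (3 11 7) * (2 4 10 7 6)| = 10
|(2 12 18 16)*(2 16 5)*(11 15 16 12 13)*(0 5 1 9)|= 11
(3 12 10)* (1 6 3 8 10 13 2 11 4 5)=(1 6 3 12 13 2 11 4 5)(8 10)=[0, 6, 11, 12, 5, 1, 3, 7, 10, 9, 8, 4, 13, 2]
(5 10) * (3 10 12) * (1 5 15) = (1 5 12 3 10 15) = [0, 5, 2, 10, 4, 12, 6, 7, 8, 9, 15, 11, 3, 13, 14, 1]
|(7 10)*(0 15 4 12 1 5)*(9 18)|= |(0 15 4 12 1 5)(7 10)(9 18)|= 6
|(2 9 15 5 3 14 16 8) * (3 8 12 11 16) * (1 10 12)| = |(1 10 12 11 16)(2 9 15 5 8)(3 14)| = 10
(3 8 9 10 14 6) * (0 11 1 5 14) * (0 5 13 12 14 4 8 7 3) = (0 11 1 13 12 14 6)(3 7)(4 8 9 10 5) = [11, 13, 2, 7, 8, 4, 0, 3, 9, 10, 5, 1, 14, 12, 6]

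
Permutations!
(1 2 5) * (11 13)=[0, 2, 5, 3, 4, 1, 6, 7, 8, 9, 10, 13, 12, 11]=(1 2 5)(11 13)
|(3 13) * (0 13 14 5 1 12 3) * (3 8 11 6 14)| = |(0 13)(1 12 8 11 6 14 5)| = 14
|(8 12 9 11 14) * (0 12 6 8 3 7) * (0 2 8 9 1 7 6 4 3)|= |(0 12 1 7 2 8 4 3 6 9 11 14)|= 12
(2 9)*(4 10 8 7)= (2 9)(4 10 8 7)= [0, 1, 9, 3, 10, 5, 6, 4, 7, 2, 8]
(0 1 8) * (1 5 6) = (0 5 6 1 8) = [5, 8, 2, 3, 4, 6, 1, 7, 0]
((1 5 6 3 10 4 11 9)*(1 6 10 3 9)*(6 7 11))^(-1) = (1 11 7 9 6 4 10 5) = [0, 11, 2, 3, 10, 1, 4, 9, 8, 6, 5, 7]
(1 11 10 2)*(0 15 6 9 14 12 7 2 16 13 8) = (0 15 6 9 14 12 7 2 1 11 10 16 13 8) = [15, 11, 1, 3, 4, 5, 9, 2, 0, 14, 16, 10, 7, 8, 12, 6, 13]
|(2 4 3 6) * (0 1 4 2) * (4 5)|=|(0 1 5 4 3 6)|=6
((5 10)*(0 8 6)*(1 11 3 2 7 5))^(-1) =(0 6 8)(1 10 5 7 2 3 11) =[6, 10, 3, 11, 4, 7, 8, 2, 0, 9, 5, 1]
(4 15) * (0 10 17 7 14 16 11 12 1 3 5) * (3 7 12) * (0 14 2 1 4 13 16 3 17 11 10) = (1 7 2)(3 5 14)(4 15 13 16 10 11 17 12) = [0, 7, 1, 5, 15, 14, 6, 2, 8, 9, 11, 17, 4, 16, 3, 13, 10, 12]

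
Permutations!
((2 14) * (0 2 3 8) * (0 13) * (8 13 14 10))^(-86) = (0 3 8 2 13 14 10) = [3, 1, 13, 8, 4, 5, 6, 7, 2, 9, 0, 11, 12, 14, 10]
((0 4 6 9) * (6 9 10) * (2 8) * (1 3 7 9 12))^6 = (0 9 7 3 1 12 4) = [9, 12, 2, 1, 0, 5, 6, 3, 8, 7, 10, 11, 4]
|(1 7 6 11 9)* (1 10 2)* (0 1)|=8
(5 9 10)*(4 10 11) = [0, 1, 2, 3, 10, 9, 6, 7, 8, 11, 5, 4] = (4 10 5 9 11)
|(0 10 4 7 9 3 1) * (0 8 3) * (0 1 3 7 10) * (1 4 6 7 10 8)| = |(4 8 10 6 7 9)| = 6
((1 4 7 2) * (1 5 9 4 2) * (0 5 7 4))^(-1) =(0 9 5)(1 7 2) =[9, 7, 1, 3, 4, 0, 6, 2, 8, 5]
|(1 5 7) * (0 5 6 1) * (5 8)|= |(0 8 5 7)(1 6)|= 4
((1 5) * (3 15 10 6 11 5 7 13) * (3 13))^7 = (1 5 11 6 10 15 3 7) = [0, 5, 2, 7, 4, 11, 10, 1, 8, 9, 15, 6, 12, 13, 14, 3]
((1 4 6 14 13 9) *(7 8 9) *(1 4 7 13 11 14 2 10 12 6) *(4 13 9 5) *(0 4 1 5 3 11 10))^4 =(0 7 14 2 1 11 6 5 3 12 4 8 10) =[7, 11, 1, 12, 8, 3, 5, 14, 10, 9, 0, 6, 4, 13, 2]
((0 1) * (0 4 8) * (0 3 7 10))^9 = (0 4 3 10 1 8 7) = [4, 8, 2, 10, 3, 5, 6, 0, 7, 9, 1]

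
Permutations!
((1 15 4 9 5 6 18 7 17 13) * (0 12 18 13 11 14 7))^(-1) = (0 18 12)(1 13 6 5 9 4 15)(7 14 11 17) = [18, 13, 2, 3, 15, 9, 5, 14, 8, 4, 10, 17, 0, 6, 11, 1, 16, 7, 12]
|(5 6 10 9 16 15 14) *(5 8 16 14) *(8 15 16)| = 6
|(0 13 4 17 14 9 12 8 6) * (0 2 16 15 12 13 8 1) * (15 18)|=|(0 8 6 2 16 18 15 12 1)(4 17 14 9 13)|=45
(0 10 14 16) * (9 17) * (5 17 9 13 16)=(0 10 14 5 17 13 16)=[10, 1, 2, 3, 4, 17, 6, 7, 8, 9, 14, 11, 12, 16, 5, 15, 0, 13]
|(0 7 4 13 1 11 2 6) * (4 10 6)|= |(0 7 10 6)(1 11 2 4 13)|= 20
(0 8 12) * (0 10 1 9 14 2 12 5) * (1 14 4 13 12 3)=(0 8 5)(1 9 4 13 12 10 14 2 3)=[8, 9, 3, 1, 13, 0, 6, 7, 5, 4, 14, 11, 10, 12, 2]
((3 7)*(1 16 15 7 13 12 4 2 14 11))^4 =[0, 3, 16, 2, 1, 5, 6, 4, 8, 9, 10, 7, 11, 14, 15, 12, 13] =(1 3 2 16 13 14 15 12 11 7 4)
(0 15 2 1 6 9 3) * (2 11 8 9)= (0 15 11 8 9 3)(1 6 2)= [15, 6, 1, 0, 4, 5, 2, 7, 9, 3, 10, 8, 12, 13, 14, 11]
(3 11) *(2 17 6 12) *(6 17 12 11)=(17)(2 12)(3 6 11)=[0, 1, 12, 6, 4, 5, 11, 7, 8, 9, 10, 3, 2, 13, 14, 15, 16, 17]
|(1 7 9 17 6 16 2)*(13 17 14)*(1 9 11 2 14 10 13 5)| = 12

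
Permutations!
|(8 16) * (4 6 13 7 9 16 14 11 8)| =|(4 6 13 7 9 16)(8 14 11)| =6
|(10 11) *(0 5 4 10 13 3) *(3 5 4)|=|(0 4 10 11 13 5 3)|=7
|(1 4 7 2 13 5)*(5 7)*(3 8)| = 6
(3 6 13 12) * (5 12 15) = (3 6 13 15 5 12) = [0, 1, 2, 6, 4, 12, 13, 7, 8, 9, 10, 11, 3, 15, 14, 5]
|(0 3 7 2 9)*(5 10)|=|(0 3 7 2 9)(5 10)|=10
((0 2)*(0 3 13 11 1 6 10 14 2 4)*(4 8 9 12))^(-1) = [4, 11, 14, 2, 12, 5, 1, 7, 0, 8, 6, 13, 9, 3, 10] = (0 4 12 9 8)(1 11 13 3 2 14 10 6)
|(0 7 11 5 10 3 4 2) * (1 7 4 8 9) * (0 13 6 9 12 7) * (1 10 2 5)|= 14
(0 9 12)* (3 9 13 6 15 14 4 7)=[13, 1, 2, 9, 7, 5, 15, 3, 8, 12, 10, 11, 0, 6, 4, 14]=(0 13 6 15 14 4 7 3 9 12)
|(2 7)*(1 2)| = 3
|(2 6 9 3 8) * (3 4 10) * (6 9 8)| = 7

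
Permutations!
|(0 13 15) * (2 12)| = |(0 13 15)(2 12)| = 6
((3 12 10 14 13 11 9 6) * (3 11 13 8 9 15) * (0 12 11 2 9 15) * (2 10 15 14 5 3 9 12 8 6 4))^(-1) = [11, 1, 4, 5, 9, 10, 14, 7, 0, 15, 6, 3, 2, 13, 8, 12] = (0 11 3 5 10 6 14 8)(2 4 9 15 12)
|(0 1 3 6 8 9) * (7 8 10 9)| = |(0 1 3 6 10 9)(7 8)| = 6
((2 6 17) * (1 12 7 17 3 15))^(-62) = (1 7 2 3)(6 15 12 17) = [0, 7, 3, 1, 4, 5, 15, 2, 8, 9, 10, 11, 17, 13, 14, 12, 16, 6]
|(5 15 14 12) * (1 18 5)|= 6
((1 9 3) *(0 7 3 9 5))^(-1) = (9)(0 5 1 3 7) = [5, 3, 2, 7, 4, 1, 6, 0, 8, 9]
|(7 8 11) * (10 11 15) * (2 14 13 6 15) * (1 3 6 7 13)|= 11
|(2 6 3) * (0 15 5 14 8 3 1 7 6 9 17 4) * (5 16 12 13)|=|(0 15 16 12 13 5 14 8 3 2 9 17 4)(1 7 6)|=39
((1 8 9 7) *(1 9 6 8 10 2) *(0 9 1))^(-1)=(0 2 10 1 7 9)(6 8)=[2, 7, 10, 3, 4, 5, 8, 9, 6, 0, 1]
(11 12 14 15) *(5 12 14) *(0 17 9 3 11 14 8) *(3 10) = [17, 1, 2, 11, 4, 12, 6, 7, 0, 10, 3, 8, 5, 13, 15, 14, 16, 9] = (0 17 9 10 3 11 8)(5 12)(14 15)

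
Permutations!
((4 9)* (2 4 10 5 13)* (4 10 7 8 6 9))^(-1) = (2 13 5 10)(6 8 7 9) = [0, 1, 13, 3, 4, 10, 8, 9, 7, 6, 2, 11, 12, 5]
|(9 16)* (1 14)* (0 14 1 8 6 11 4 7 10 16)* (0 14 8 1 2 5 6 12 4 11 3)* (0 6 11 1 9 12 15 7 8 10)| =8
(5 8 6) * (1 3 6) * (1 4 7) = [0, 3, 2, 6, 7, 8, 5, 1, 4] = (1 3 6 5 8 4 7)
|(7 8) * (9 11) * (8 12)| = |(7 12 8)(9 11)| = 6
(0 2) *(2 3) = (0 3 2) = [3, 1, 0, 2]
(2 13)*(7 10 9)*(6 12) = (2 13)(6 12)(7 10 9) = [0, 1, 13, 3, 4, 5, 12, 10, 8, 7, 9, 11, 6, 2]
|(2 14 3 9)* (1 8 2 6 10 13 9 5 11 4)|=8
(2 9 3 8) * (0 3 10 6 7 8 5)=(0 3 5)(2 9 10 6 7 8)=[3, 1, 9, 5, 4, 0, 7, 8, 2, 10, 6]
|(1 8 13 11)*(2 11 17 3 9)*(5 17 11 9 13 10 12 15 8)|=|(1 5 17 3 13 11)(2 9)(8 10 12 15)|=12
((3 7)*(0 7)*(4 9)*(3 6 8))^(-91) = [3, 1, 2, 8, 9, 5, 7, 0, 6, 4] = (0 3 8 6 7)(4 9)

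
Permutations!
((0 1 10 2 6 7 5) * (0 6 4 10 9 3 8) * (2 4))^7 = (0 9 8 1 3)(4 10)(5 6 7) = [9, 3, 2, 0, 10, 6, 7, 5, 1, 8, 4]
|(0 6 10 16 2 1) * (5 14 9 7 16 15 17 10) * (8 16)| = |(0 6 5 14 9 7 8 16 2 1)(10 15 17)| = 30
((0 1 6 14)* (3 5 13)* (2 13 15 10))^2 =(0 6)(1 14)(2 3 15)(5 10 13) =[6, 14, 3, 15, 4, 10, 0, 7, 8, 9, 13, 11, 12, 5, 1, 2]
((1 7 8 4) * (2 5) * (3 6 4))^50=(1 8 6)(3 4 7)=[0, 8, 2, 4, 7, 5, 1, 3, 6]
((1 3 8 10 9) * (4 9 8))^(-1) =(1 9 4 3)(8 10) =[0, 9, 2, 1, 3, 5, 6, 7, 10, 4, 8]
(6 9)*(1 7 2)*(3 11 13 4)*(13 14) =(1 7 2)(3 11 14 13 4)(6 9) =[0, 7, 1, 11, 3, 5, 9, 2, 8, 6, 10, 14, 12, 4, 13]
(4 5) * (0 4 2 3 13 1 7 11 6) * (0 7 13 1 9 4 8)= (0 8)(1 13 9 4 5 2 3)(6 7 11)= [8, 13, 3, 1, 5, 2, 7, 11, 0, 4, 10, 6, 12, 9]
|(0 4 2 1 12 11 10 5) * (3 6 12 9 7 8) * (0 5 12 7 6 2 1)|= 9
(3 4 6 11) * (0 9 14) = (0 9 14)(3 4 6 11) = [9, 1, 2, 4, 6, 5, 11, 7, 8, 14, 10, 3, 12, 13, 0]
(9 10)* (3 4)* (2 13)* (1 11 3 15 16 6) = [0, 11, 13, 4, 15, 5, 1, 7, 8, 10, 9, 3, 12, 2, 14, 16, 6] = (1 11 3 4 15 16 6)(2 13)(9 10)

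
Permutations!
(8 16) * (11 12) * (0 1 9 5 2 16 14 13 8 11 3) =(0 1 9 5 2 16 11 12 3)(8 14 13) =[1, 9, 16, 0, 4, 2, 6, 7, 14, 5, 10, 12, 3, 8, 13, 15, 11]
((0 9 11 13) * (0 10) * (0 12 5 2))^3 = (0 13 5 9 10 2 11 12) = [13, 1, 11, 3, 4, 9, 6, 7, 8, 10, 2, 12, 0, 5]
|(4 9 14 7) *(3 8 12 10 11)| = |(3 8 12 10 11)(4 9 14 7)| = 20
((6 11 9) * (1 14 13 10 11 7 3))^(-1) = (1 3 7 6 9 11 10 13 14) = [0, 3, 2, 7, 4, 5, 9, 6, 8, 11, 13, 10, 12, 14, 1]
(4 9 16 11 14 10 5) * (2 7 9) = (2 7 9 16 11 14 10 5 4) = [0, 1, 7, 3, 2, 4, 6, 9, 8, 16, 5, 14, 12, 13, 10, 15, 11]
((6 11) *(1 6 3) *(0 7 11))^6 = (11) = [0, 1, 2, 3, 4, 5, 6, 7, 8, 9, 10, 11]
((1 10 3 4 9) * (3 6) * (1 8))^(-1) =(1 8 9 4 3 6 10) =[0, 8, 2, 6, 3, 5, 10, 7, 9, 4, 1]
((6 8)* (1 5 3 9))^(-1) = (1 9 3 5)(6 8) = [0, 9, 2, 5, 4, 1, 8, 7, 6, 3]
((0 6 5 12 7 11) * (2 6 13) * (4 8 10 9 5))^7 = (0 9 2 12 4 11 10 13 5 6 7 8) = [9, 1, 12, 3, 11, 6, 7, 8, 0, 2, 13, 10, 4, 5]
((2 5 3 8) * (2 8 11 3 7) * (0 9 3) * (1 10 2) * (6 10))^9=(0 9 3 11)(1 2)(5 6)(7 10)=[9, 2, 1, 11, 4, 6, 5, 10, 8, 3, 7, 0]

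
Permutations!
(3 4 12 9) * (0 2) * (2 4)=[4, 1, 0, 2, 12, 5, 6, 7, 8, 3, 10, 11, 9]=(0 4 12 9 3 2)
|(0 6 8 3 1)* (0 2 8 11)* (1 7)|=|(0 6 11)(1 2 8 3 7)|=15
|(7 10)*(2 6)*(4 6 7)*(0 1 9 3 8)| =|(0 1 9 3 8)(2 7 10 4 6)| =5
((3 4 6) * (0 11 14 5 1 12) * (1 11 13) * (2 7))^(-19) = (0 13 1 12)(2 7)(3 6 4)(5 14 11) = [13, 12, 7, 6, 3, 14, 4, 2, 8, 9, 10, 5, 0, 1, 11]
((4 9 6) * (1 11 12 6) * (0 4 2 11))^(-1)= (0 1 9 4)(2 6 12 11)= [1, 9, 6, 3, 0, 5, 12, 7, 8, 4, 10, 2, 11]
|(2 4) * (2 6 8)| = |(2 4 6 8)| = 4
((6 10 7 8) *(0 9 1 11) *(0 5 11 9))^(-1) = (1 9)(5 11)(6 8 7 10) = [0, 9, 2, 3, 4, 11, 8, 10, 7, 1, 6, 5]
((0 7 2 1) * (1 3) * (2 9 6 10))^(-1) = (0 1 3 2 10 6 9 7) = [1, 3, 10, 2, 4, 5, 9, 0, 8, 7, 6]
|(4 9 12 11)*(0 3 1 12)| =|(0 3 1 12 11 4 9)| =7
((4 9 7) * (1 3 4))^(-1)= (1 7 9 4 3)= [0, 7, 2, 1, 3, 5, 6, 9, 8, 4]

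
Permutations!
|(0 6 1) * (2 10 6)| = 5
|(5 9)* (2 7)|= 2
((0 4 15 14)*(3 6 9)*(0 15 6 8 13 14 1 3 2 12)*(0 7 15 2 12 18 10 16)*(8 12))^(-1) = (0 16 10 18 2 14 13 8 9 6 4)(1 15 7 12 3) = [16, 15, 14, 1, 0, 5, 4, 12, 9, 6, 18, 11, 3, 8, 13, 7, 10, 17, 2]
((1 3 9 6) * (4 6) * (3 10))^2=[0, 3, 2, 4, 1, 5, 10, 7, 8, 6, 9]=(1 3 4)(6 10 9)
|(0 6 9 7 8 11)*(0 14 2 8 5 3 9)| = 4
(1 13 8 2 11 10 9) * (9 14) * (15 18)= [0, 13, 11, 3, 4, 5, 6, 7, 2, 1, 14, 10, 12, 8, 9, 18, 16, 17, 15]= (1 13 8 2 11 10 14 9)(15 18)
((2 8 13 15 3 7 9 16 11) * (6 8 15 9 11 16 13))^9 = (16)(2 11 7 3 15)(6 8)(9 13) = [0, 1, 11, 15, 4, 5, 8, 3, 6, 13, 10, 7, 12, 9, 14, 2, 16]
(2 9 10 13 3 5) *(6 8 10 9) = (2 6 8 10 13 3 5) = [0, 1, 6, 5, 4, 2, 8, 7, 10, 9, 13, 11, 12, 3]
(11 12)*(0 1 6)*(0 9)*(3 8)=(0 1 6 9)(3 8)(11 12)=[1, 6, 2, 8, 4, 5, 9, 7, 3, 0, 10, 12, 11]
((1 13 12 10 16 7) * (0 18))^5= (0 18)(1 7 16 10 12 13)= [18, 7, 2, 3, 4, 5, 6, 16, 8, 9, 12, 11, 13, 1, 14, 15, 10, 17, 0]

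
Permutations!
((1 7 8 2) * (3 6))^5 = (1 7 8 2)(3 6) = [0, 7, 1, 6, 4, 5, 3, 8, 2]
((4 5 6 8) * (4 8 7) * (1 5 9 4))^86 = (9)(1 6)(5 7) = [0, 6, 2, 3, 4, 7, 1, 5, 8, 9]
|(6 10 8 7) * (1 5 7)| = 6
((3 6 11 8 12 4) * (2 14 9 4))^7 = (2 8 6 4 14 12 11 3 9) = [0, 1, 8, 9, 14, 5, 4, 7, 6, 2, 10, 3, 11, 13, 12]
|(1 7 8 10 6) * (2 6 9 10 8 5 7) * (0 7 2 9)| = 8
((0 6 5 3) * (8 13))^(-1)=(0 3 5 6)(8 13)=[3, 1, 2, 5, 4, 6, 0, 7, 13, 9, 10, 11, 12, 8]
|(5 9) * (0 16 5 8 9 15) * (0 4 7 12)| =14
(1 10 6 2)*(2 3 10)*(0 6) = (0 6 3 10)(1 2) = [6, 2, 1, 10, 4, 5, 3, 7, 8, 9, 0]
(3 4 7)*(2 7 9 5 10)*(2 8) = (2 7 3 4 9 5 10 8) = [0, 1, 7, 4, 9, 10, 6, 3, 2, 5, 8]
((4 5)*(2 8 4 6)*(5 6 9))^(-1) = [0, 1, 6, 3, 8, 9, 4, 7, 2, 5] = (2 6 4 8)(5 9)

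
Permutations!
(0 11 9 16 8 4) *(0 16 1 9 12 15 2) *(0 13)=(0 11 12 15 2 13)(1 9)(4 16 8)=[11, 9, 13, 3, 16, 5, 6, 7, 4, 1, 10, 12, 15, 0, 14, 2, 8]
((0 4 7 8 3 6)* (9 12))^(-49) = (0 6 3 8 7 4)(9 12) = [6, 1, 2, 8, 0, 5, 3, 4, 7, 12, 10, 11, 9]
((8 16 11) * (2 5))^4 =(8 16 11) =[0, 1, 2, 3, 4, 5, 6, 7, 16, 9, 10, 8, 12, 13, 14, 15, 11]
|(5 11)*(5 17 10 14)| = 5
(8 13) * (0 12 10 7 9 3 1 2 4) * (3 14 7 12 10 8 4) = [10, 2, 3, 1, 0, 5, 6, 9, 13, 14, 12, 11, 8, 4, 7] = (0 10 12 8 13 4)(1 2 3)(7 9 14)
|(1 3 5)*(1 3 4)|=2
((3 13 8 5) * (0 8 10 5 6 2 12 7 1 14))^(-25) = (0 14 1 7 12 2 6 8)(3 5 10 13) = [14, 7, 6, 5, 4, 10, 8, 12, 0, 9, 13, 11, 2, 3, 1]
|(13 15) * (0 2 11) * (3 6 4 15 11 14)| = |(0 2 14 3 6 4 15 13 11)| = 9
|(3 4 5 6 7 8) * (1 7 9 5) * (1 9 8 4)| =|(1 7 4 9 5 6 8 3)| =8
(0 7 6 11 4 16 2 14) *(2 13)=(0 7 6 11 4 16 13 2 14)=[7, 1, 14, 3, 16, 5, 11, 6, 8, 9, 10, 4, 12, 2, 0, 15, 13]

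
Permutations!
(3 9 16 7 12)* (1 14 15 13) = (1 14 15 13)(3 9 16 7 12) = [0, 14, 2, 9, 4, 5, 6, 12, 8, 16, 10, 11, 3, 1, 15, 13, 7]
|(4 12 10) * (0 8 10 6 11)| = |(0 8 10 4 12 6 11)| = 7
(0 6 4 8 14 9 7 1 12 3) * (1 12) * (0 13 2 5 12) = [6, 1, 5, 13, 8, 12, 4, 0, 14, 7, 10, 11, 3, 2, 9] = (0 6 4 8 14 9 7)(2 5 12 3 13)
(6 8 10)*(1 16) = (1 16)(6 8 10) = [0, 16, 2, 3, 4, 5, 8, 7, 10, 9, 6, 11, 12, 13, 14, 15, 1]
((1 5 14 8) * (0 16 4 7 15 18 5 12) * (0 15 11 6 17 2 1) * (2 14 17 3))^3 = (0 7 3 12 5 8 4 6 1 18 14 16 11 2 15 17) = [7, 18, 15, 12, 6, 8, 1, 3, 4, 9, 10, 2, 5, 13, 16, 17, 11, 0, 14]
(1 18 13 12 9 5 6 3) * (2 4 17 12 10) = (1 18 13 10 2 4 17 12 9 5 6 3) = [0, 18, 4, 1, 17, 6, 3, 7, 8, 5, 2, 11, 9, 10, 14, 15, 16, 12, 13]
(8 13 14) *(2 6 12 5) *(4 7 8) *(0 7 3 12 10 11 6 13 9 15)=(0 7 8 9 15)(2 13 14 4 3 12 5)(6 10 11)=[7, 1, 13, 12, 3, 2, 10, 8, 9, 15, 11, 6, 5, 14, 4, 0]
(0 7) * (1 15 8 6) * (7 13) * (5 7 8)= (0 13 8 6 1 15 5 7)= [13, 15, 2, 3, 4, 7, 1, 0, 6, 9, 10, 11, 12, 8, 14, 5]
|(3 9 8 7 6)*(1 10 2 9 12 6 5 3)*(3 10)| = |(1 3 12 6)(2 9 8 7 5 10)| = 12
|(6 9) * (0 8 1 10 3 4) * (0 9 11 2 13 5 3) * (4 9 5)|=8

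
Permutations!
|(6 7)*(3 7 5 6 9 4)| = 4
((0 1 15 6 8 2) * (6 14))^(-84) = [0, 1, 2, 3, 4, 5, 6, 7, 8, 9, 10, 11, 12, 13, 14, 15] = (15)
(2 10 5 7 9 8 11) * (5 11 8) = [0, 1, 10, 3, 4, 7, 6, 9, 8, 5, 11, 2] = (2 10 11)(5 7 9)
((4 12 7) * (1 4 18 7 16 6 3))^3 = (1 16)(3 12)(4 6)(7 18) = [0, 16, 2, 12, 6, 5, 4, 18, 8, 9, 10, 11, 3, 13, 14, 15, 1, 17, 7]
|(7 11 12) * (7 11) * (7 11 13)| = |(7 11 12 13)| = 4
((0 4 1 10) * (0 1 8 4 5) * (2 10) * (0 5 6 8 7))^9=[7, 1, 2, 3, 8, 5, 0, 4, 6, 9, 10]=(10)(0 7 4 8 6)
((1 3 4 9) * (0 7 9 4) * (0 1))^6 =[0, 1, 2, 3, 4, 5, 6, 7, 8, 9] =(9)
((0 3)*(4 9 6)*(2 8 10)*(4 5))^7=[3, 1, 8, 0, 5, 6, 9, 7, 10, 4, 2]=(0 3)(2 8 10)(4 5 6 9)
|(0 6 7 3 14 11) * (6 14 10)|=|(0 14 11)(3 10 6 7)|=12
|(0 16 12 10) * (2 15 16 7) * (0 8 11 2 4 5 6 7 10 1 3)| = 20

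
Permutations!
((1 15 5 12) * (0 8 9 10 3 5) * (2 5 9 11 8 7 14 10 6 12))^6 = (0 6 14 1 3)(7 12 10 15 9) = [6, 3, 2, 0, 4, 5, 14, 12, 8, 7, 15, 11, 10, 13, 1, 9]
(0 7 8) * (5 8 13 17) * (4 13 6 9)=(0 7 6 9 4 13 17 5 8)=[7, 1, 2, 3, 13, 8, 9, 6, 0, 4, 10, 11, 12, 17, 14, 15, 16, 5]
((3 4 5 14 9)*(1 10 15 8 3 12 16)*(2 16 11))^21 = [0, 9, 5, 16, 1, 10, 6, 7, 2, 8, 12, 4, 3, 13, 15, 11, 14] = (1 9 8 2 5 10 12 3 16 14 15 11 4)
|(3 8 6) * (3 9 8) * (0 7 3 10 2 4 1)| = |(0 7 3 10 2 4 1)(6 9 8)| = 21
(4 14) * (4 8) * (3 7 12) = [0, 1, 2, 7, 14, 5, 6, 12, 4, 9, 10, 11, 3, 13, 8] = (3 7 12)(4 14 8)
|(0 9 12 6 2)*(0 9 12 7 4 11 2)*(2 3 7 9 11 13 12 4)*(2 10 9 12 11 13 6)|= 24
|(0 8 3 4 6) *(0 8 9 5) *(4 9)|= 7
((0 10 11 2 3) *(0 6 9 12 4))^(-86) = (0 3 4 2 12 11 9 10 6) = [3, 1, 12, 4, 2, 5, 0, 7, 8, 10, 6, 9, 11]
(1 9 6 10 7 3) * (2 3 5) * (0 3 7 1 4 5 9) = (0 3 4 5 2 7 9 6 10 1) = [3, 0, 7, 4, 5, 2, 10, 9, 8, 6, 1]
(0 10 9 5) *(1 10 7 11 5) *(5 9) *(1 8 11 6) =(0 7 6 1 10 5)(8 11 9) =[7, 10, 2, 3, 4, 0, 1, 6, 11, 8, 5, 9]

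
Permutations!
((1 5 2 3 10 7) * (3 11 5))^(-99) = [0, 3, 2, 10, 4, 5, 6, 1, 8, 9, 7, 11] = (11)(1 3 10 7)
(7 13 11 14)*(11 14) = (7 13 14) = [0, 1, 2, 3, 4, 5, 6, 13, 8, 9, 10, 11, 12, 14, 7]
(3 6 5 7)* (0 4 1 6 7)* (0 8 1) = (0 4)(1 6 5 8)(3 7) = [4, 6, 2, 7, 0, 8, 5, 3, 1]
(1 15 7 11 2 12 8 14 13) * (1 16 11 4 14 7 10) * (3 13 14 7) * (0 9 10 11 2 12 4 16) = (0 9 10 1 15 11 12 8 3 13)(2 4 7 16) = [9, 15, 4, 13, 7, 5, 6, 16, 3, 10, 1, 12, 8, 0, 14, 11, 2]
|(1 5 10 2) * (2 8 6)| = |(1 5 10 8 6 2)| = 6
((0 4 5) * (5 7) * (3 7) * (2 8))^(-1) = (0 5 7 3 4)(2 8) = [5, 1, 8, 4, 0, 7, 6, 3, 2]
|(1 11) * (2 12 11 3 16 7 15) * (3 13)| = 9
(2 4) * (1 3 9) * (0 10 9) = (0 10 9 1 3)(2 4) = [10, 3, 4, 0, 2, 5, 6, 7, 8, 1, 9]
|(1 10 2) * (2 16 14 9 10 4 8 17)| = 20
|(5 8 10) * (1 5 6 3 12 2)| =8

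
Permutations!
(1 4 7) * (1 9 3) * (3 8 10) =(1 4 7 9 8 10 3) =[0, 4, 2, 1, 7, 5, 6, 9, 10, 8, 3]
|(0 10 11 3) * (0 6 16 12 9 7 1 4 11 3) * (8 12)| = 12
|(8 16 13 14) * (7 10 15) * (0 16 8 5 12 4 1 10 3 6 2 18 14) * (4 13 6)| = 18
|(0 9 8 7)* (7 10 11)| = |(0 9 8 10 11 7)| = 6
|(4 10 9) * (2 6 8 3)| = 12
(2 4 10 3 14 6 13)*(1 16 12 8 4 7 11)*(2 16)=[0, 2, 7, 14, 10, 5, 13, 11, 4, 9, 3, 1, 8, 16, 6, 15, 12]=(1 2 7 11)(3 14 6 13 16 12 8 4 10)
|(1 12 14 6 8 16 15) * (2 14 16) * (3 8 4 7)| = 28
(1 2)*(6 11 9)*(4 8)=(1 2)(4 8)(6 11 9)=[0, 2, 1, 3, 8, 5, 11, 7, 4, 6, 10, 9]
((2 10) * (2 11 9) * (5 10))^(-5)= (11)= [0, 1, 2, 3, 4, 5, 6, 7, 8, 9, 10, 11]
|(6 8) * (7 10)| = 2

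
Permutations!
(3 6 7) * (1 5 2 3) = (1 5 2 3 6 7) = [0, 5, 3, 6, 4, 2, 7, 1]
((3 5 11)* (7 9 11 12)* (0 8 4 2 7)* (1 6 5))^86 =(0 4 7 11 1 5)(2 9 3 6 12 8) =[4, 5, 9, 6, 7, 0, 12, 11, 2, 3, 10, 1, 8]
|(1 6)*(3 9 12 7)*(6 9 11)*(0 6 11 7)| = 10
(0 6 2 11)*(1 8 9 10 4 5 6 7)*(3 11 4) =(0 7 1 8 9 10 3 11)(2 4 5 6) =[7, 8, 4, 11, 5, 6, 2, 1, 9, 10, 3, 0]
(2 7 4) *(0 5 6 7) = (0 5 6 7 4 2) = [5, 1, 0, 3, 2, 6, 7, 4]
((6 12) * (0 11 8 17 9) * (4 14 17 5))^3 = [5, 1, 2, 3, 9, 17, 12, 7, 14, 8, 10, 4, 6, 13, 0, 15, 16, 11] = (0 5 17 11 4 9 8 14)(6 12)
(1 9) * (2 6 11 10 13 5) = (1 9)(2 6 11 10 13 5) = [0, 9, 6, 3, 4, 2, 11, 7, 8, 1, 13, 10, 12, 5]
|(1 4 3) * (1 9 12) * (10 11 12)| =|(1 4 3 9 10 11 12)| =7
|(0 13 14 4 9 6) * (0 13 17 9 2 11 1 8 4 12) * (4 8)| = 28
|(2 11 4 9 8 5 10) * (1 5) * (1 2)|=15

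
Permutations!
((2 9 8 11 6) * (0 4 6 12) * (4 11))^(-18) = (12)(2 8 6 9 4) = [0, 1, 8, 3, 2, 5, 9, 7, 6, 4, 10, 11, 12]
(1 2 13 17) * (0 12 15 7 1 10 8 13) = [12, 2, 0, 3, 4, 5, 6, 1, 13, 9, 8, 11, 15, 17, 14, 7, 16, 10] = (0 12 15 7 1 2)(8 13 17 10)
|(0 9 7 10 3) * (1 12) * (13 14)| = |(0 9 7 10 3)(1 12)(13 14)| = 10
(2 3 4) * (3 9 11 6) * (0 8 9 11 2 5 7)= (0 8 9 2 11 6 3 4 5 7)= [8, 1, 11, 4, 5, 7, 3, 0, 9, 2, 10, 6]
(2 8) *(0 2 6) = (0 2 8 6) = [2, 1, 8, 3, 4, 5, 0, 7, 6]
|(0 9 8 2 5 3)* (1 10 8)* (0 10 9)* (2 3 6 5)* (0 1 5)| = |(0 1 9 5 6)(3 10 8)| = 15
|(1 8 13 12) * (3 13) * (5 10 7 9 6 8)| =10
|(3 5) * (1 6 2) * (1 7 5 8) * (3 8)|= 6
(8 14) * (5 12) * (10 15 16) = (5 12)(8 14)(10 15 16) = [0, 1, 2, 3, 4, 12, 6, 7, 14, 9, 15, 11, 5, 13, 8, 16, 10]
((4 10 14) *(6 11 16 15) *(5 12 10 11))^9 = (16) = [0, 1, 2, 3, 4, 5, 6, 7, 8, 9, 10, 11, 12, 13, 14, 15, 16]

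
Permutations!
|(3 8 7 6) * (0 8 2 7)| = |(0 8)(2 7 6 3)| = 4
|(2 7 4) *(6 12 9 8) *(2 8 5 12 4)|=6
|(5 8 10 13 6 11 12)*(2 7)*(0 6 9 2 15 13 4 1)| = |(0 6 11 12 5 8 10 4 1)(2 7 15 13 9)| = 45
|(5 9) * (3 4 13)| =6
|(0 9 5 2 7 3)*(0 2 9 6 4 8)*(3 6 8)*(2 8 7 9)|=|(0 7 6 4 3 8)(2 9 5)|=6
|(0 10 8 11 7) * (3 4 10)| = |(0 3 4 10 8 11 7)| = 7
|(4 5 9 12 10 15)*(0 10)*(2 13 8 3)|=28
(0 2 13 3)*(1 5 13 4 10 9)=[2, 5, 4, 0, 10, 13, 6, 7, 8, 1, 9, 11, 12, 3]=(0 2 4 10 9 1 5 13 3)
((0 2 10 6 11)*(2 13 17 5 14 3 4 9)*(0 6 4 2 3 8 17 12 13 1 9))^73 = (0 3 4 9 10 1 2)(5 14 8 17)(6 11)(12 13) = [3, 2, 0, 4, 9, 14, 11, 7, 17, 10, 1, 6, 13, 12, 8, 15, 16, 5]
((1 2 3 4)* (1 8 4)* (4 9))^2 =(1 3 2)(4 9 8) =[0, 3, 1, 2, 9, 5, 6, 7, 4, 8]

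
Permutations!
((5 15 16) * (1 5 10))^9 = (1 10 16 15 5) = [0, 10, 2, 3, 4, 1, 6, 7, 8, 9, 16, 11, 12, 13, 14, 5, 15]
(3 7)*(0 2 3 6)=(0 2 3 7 6)=[2, 1, 3, 7, 4, 5, 0, 6]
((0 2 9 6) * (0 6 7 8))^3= (0 7 2 8 9)= [7, 1, 8, 3, 4, 5, 6, 2, 9, 0]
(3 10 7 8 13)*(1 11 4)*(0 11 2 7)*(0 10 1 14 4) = (0 11)(1 2 7 8 13 3)(4 14) = [11, 2, 7, 1, 14, 5, 6, 8, 13, 9, 10, 0, 12, 3, 4]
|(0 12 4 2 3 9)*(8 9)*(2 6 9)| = |(0 12 4 6 9)(2 3 8)| = 15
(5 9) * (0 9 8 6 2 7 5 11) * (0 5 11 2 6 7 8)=(0 9 2 8 7 11 5)=[9, 1, 8, 3, 4, 0, 6, 11, 7, 2, 10, 5]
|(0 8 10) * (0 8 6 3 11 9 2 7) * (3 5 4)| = |(0 6 5 4 3 11 9 2 7)(8 10)| = 18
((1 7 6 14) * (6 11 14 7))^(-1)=(1 14 11 7 6)=[0, 14, 2, 3, 4, 5, 1, 6, 8, 9, 10, 7, 12, 13, 11]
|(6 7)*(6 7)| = |(7)| = 1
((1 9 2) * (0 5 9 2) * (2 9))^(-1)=(0 9 1 2 5)=[9, 2, 5, 3, 4, 0, 6, 7, 8, 1]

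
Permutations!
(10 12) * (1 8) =(1 8)(10 12) =[0, 8, 2, 3, 4, 5, 6, 7, 1, 9, 12, 11, 10]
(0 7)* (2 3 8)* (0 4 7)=(2 3 8)(4 7)=[0, 1, 3, 8, 7, 5, 6, 4, 2]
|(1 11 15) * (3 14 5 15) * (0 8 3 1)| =6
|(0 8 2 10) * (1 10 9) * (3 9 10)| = 12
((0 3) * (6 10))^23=(0 3)(6 10)=[3, 1, 2, 0, 4, 5, 10, 7, 8, 9, 6]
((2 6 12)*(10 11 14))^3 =(14) =[0, 1, 2, 3, 4, 5, 6, 7, 8, 9, 10, 11, 12, 13, 14]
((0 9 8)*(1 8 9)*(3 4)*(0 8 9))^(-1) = [9, 0, 2, 4, 3, 5, 6, 7, 8, 1] = (0 9 1)(3 4)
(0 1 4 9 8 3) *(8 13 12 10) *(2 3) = (0 1 4 9 13 12 10 8 2 3) = [1, 4, 3, 0, 9, 5, 6, 7, 2, 13, 8, 11, 10, 12]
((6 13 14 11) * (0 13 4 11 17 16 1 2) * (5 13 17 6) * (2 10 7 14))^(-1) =[2, 16, 13, 3, 6, 11, 14, 10, 8, 9, 1, 4, 12, 5, 7, 15, 17, 0] =(0 2 13 5 11 4 6 14 7 10 1 16 17)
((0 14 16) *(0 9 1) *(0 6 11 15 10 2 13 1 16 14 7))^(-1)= (0 7)(1 13 2 10 15 11 6)(9 16)= [7, 13, 10, 3, 4, 5, 1, 0, 8, 16, 15, 6, 12, 2, 14, 11, 9]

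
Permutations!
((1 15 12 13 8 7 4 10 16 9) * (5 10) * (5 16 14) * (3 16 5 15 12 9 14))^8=(1 3 8 15 5 12 16 7 9 10 13 14 4)=[0, 3, 2, 8, 1, 12, 6, 9, 15, 10, 13, 11, 16, 14, 4, 5, 7]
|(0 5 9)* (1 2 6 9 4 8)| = 8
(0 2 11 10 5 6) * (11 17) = [2, 1, 17, 3, 4, 6, 0, 7, 8, 9, 5, 10, 12, 13, 14, 15, 16, 11] = (0 2 17 11 10 5 6)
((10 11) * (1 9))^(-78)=(11)=[0, 1, 2, 3, 4, 5, 6, 7, 8, 9, 10, 11]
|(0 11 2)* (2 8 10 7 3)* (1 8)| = |(0 11 1 8 10 7 3 2)| = 8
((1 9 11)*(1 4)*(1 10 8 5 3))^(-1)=(1 3 5 8 10 4 11 9)=[0, 3, 2, 5, 11, 8, 6, 7, 10, 1, 4, 9]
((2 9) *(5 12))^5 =(2 9)(5 12) =[0, 1, 9, 3, 4, 12, 6, 7, 8, 2, 10, 11, 5]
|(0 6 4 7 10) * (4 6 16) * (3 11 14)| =|(0 16 4 7 10)(3 11 14)| =15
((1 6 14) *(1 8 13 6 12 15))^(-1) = (1 15 12)(6 13 8 14) = [0, 15, 2, 3, 4, 5, 13, 7, 14, 9, 10, 11, 1, 8, 6, 12]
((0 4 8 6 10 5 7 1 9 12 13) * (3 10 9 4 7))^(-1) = (0 13 12 9 6 8 4 1 7)(3 5 10) = [13, 7, 2, 5, 1, 10, 8, 0, 4, 6, 3, 11, 9, 12]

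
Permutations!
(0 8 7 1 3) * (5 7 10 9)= [8, 3, 2, 0, 4, 7, 6, 1, 10, 5, 9]= (0 8 10 9 5 7 1 3)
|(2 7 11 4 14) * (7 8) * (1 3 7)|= 8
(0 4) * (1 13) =[4, 13, 2, 3, 0, 5, 6, 7, 8, 9, 10, 11, 12, 1] =(0 4)(1 13)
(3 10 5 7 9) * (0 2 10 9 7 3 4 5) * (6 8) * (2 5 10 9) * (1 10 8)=[5, 10, 9, 2, 8, 3, 1, 7, 6, 4, 0]=(0 5 3 2 9 4 8 6 1 10)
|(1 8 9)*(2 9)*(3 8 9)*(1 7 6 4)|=|(1 9 7 6 4)(2 3 8)|=15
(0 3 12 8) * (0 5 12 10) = [3, 1, 2, 10, 4, 12, 6, 7, 5, 9, 0, 11, 8] = (0 3 10)(5 12 8)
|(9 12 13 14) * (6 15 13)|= |(6 15 13 14 9 12)|= 6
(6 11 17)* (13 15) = (6 11 17)(13 15) = [0, 1, 2, 3, 4, 5, 11, 7, 8, 9, 10, 17, 12, 15, 14, 13, 16, 6]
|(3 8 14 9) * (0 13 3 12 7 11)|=9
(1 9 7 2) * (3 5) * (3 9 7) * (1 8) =[0, 7, 8, 5, 4, 9, 6, 2, 1, 3] =(1 7 2 8)(3 5 9)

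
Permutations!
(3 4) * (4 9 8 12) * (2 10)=[0, 1, 10, 9, 3, 5, 6, 7, 12, 8, 2, 11, 4]=(2 10)(3 9 8 12 4)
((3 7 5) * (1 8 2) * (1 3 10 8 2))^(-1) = (1 8 10 5 7 3 2) = [0, 8, 1, 2, 4, 7, 6, 3, 10, 9, 5]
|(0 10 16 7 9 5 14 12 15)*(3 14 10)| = 5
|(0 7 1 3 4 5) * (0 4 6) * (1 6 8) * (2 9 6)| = |(0 7 2 9 6)(1 3 8)(4 5)| = 30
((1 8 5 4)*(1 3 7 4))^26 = (1 5 8)(3 4 7) = [0, 5, 2, 4, 7, 8, 6, 3, 1]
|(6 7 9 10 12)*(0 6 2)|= 7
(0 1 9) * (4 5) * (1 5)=(0 5 4 1 9)=[5, 9, 2, 3, 1, 4, 6, 7, 8, 0]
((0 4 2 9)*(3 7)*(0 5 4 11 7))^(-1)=(0 3 7 11)(2 4 5 9)=[3, 1, 4, 7, 5, 9, 6, 11, 8, 2, 10, 0]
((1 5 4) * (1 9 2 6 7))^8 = (1 5 4 9 2 6 7) = [0, 5, 6, 3, 9, 4, 7, 1, 8, 2]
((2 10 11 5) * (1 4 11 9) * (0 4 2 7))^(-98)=[11, 10, 9, 3, 5, 0, 6, 4, 8, 2, 1, 7]=(0 11 7 4 5)(1 10)(2 9)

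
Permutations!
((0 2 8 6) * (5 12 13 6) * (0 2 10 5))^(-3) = (0 6 5 8 13 10 2 12) = [6, 1, 12, 3, 4, 8, 5, 7, 13, 9, 2, 11, 0, 10]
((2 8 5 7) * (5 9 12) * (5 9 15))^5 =(15)(9 12) =[0, 1, 2, 3, 4, 5, 6, 7, 8, 12, 10, 11, 9, 13, 14, 15]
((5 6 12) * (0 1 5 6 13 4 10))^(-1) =(0 10 4 13 5 1)(6 12) =[10, 0, 2, 3, 13, 1, 12, 7, 8, 9, 4, 11, 6, 5]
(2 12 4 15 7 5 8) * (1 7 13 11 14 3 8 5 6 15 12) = (1 7 6 15 13 11 14 3 8 2)(4 12) = [0, 7, 1, 8, 12, 5, 15, 6, 2, 9, 10, 14, 4, 11, 3, 13]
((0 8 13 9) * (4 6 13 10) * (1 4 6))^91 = (0 8 10 6 13 9)(1 4) = [8, 4, 2, 3, 1, 5, 13, 7, 10, 0, 6, 11, 12, 9]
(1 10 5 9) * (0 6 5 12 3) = [6, 10, 2, 0, 4, 9, 5, 7, 8, 1, 12, 11, 3] = (0 6 5 9 1 10 12 3)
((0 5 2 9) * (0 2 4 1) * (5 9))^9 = (0 5)(1 2)(4 9) = [5, 2, 1, 3, 9, 0, 6, 7, 8, 4]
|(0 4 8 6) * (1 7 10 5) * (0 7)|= |(0 4 8 6 7 10 5 1)|= 8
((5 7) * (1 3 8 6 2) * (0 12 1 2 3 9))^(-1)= [9, 12, 2, 6, 4, 7, 8, 5, 3, 1, 10, 11, 0]= (0 9 1 12)(3 6 8)(5 7)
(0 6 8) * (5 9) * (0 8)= (0 6)(5 9)= [6, 1, 2, 3, 4, 9, 0, 7, 8, 5]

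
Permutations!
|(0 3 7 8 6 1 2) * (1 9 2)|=7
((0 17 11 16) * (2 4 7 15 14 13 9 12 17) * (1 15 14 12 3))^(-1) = (0 16 11 17 12 15 1 3 9 13 14 7 4 2) = [16, 3, 0, 9, 2, 5, 6, 4, 8, 13, 10, 17, 15, 14, 7, 1, 11, 12]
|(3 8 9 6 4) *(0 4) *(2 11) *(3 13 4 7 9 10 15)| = 4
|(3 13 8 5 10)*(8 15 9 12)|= 8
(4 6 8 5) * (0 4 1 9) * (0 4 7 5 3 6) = [7, 9, 2, 6, 0, 1, 8, 5, 3, 4] = (0 7 5 1 9 4)(3 6 8)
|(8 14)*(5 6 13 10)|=|(5 6 13 10)(8 14)|=4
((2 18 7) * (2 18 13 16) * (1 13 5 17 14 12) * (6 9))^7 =[0, 12, 16, 3, 4, 2, 9, 18, 8, 6, 10, 11, 14, 1, 17, 15, 13, 5, 7] =(1 12 14 17 5 2 16 13)(6 9)(7 18)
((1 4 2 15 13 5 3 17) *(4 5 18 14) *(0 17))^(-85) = (2 4 14 18 13 15) = [0, 1, 4, 3, 14, 5, 6, 7, 8, 9, 10, 11, 12, 15, 18, 2, 16, 17, 13]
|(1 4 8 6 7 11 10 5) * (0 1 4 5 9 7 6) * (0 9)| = |(0 1 5 4 8 9 7 11 10)| = 9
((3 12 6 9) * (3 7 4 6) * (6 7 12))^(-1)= [0, 1, 2, 12, 7, 5, 3, 4, 8, 6, 10, 11, 9]= (3 12 9 6)(4 7)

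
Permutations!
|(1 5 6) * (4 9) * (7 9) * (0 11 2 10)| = |(0 11 2 10)(1 5 6)(4 7 9)| = 12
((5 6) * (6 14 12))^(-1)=(5 6 12 14)=[0, 1, 2, 3, 4, 6, 12, 7, 8, 9, 10, 11, 14, 13, 5]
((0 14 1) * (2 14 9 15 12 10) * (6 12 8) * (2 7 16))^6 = (0 10)(1 12)(2 8)(6 14)(7 9)(15 16) = [10, 12, 8, 3, 4, 5, 14, 9, 2, 7, 0, 11, 1, 13, 6, 16, 15]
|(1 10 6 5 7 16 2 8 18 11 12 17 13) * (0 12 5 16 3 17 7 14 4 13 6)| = |(0 12 7 3 17 6 16 2 8 18 11 5 14 4 13 1 10)| = 17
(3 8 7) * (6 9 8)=[0, 1, 2, 6, 4, 5, 9, 3, 7, 8]=(3 6 9 8 7)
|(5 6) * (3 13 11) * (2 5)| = |(2 5 6)(3 13 11)| = 3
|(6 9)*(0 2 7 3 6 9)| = |(9)(0 2 7 3 6)| = 5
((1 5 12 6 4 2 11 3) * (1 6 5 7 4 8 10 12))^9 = (1 12 8 3 2 7 5 10 6 11 4) = [0, 12, 7, 2, 1, 10, 11, 5, 3, 9, 6, 4, 8]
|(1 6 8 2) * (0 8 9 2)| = |(0 8)(1 6 9 2)| = 4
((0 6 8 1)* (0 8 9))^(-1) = (0 9 6)(1 8) = [9, 8, 2, 3, 4, 5, 0, 7, 1, 6]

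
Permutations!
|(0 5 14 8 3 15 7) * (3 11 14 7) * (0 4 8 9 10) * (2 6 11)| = |(0 5 7 4 8 2 6 11 14 9 10)(3 15)| = 22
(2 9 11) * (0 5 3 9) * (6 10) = (0 5 3 9 11 2)(6 10) = [5, 1, 0, 9, 4, 3, 10, 7, 8, 11, 6, 2]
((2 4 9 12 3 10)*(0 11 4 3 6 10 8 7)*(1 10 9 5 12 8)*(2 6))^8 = [10, 4, 0, 11, 9, 8, 12, 1, 3, 2, 5, 6, 7] = (0 10 5 8 3 11 6 12 7 1 4 9 2)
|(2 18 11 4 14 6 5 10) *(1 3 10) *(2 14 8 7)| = 6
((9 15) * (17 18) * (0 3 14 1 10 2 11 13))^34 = (18)(0 14 10 11)(1 2 13 3) = [14, 2, 13, 1, 4, 5, 6, 7, 8, 9, 11, 0, 12, 3, 10, 15, 16, 17, 18]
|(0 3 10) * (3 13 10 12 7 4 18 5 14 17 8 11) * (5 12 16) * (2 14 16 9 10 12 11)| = 20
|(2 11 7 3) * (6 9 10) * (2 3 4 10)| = 7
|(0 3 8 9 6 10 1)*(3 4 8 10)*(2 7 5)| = 24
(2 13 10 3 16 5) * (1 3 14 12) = (1 3 16 5 2 13 10 14 12) = [0, 3, 13, 16, 4, 2, 6, 7, 8, 9, 14, 11, 1, 10, 12, 15, 5]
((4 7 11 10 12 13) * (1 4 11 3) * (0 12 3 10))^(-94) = (0 13)(1 4 7 10 3)(11 12) = [13, 4, 2, 1, 7, 5, 6, 10, 8, 9, 3, 12, 11, 0]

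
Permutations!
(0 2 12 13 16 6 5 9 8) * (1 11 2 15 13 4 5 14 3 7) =(0 15 13 16 6 14 3 7 1 11 2 12 4 5 9 8) =[15, 11, 12, 7, 5, 9, 14, 1, 0, 8, 10, 2, 4, 16, 3, 13, 6]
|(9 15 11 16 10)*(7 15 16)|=|(7 15 11)(9 16 10)|=3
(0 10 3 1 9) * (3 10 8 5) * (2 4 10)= [8, 9, 4, 1, 10, 3, 6, 7, 5, 0, 2]= (0 8 5 3 1 9)(2 4 10)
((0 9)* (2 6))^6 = (9) = [0, 1, 2, 3, 4, 5, 6, 7, 8, 9]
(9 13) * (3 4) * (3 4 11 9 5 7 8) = [0, 1, 2, 11, 4, 7, 6, 8, 3, 13, 10, 9, 12, 5] = (3 11 9 13 5 7 8)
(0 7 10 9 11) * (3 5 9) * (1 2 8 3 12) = (0 7 10 12 1 2 8 3 5 9 11) = [7, 2, 8, 5, 4, 9, 6, 10, 3, 11, 12, 0, 1]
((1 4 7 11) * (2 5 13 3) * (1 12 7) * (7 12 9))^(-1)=(1 4)(2 3 13 5)(7 9 11)=[0, 4, 3, 13, 1, 2, 6, 9, 8, 11, 10, 7, 12, 5]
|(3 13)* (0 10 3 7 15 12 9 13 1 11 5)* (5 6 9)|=|(0 10 3 1 11 6 9 13 7 15 12 5)|=12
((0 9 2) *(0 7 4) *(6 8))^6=(0 9 2 7 4)=[9, 1, 7, 3, 0, 5, 6, 4, 8, 2]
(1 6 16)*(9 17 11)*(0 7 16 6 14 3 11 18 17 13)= (0 7 16 1 14 3 11 9 13)(17 18)= [7, 14, 2, 11, 4, 5, 6, 16, 8, 13, 10, 9, 12, 0, 3, 15, 1, 18, 17]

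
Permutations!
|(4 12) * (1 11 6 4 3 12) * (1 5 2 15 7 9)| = 18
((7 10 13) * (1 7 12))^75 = [0, 1, 2, 3, 4, 5, 6, 7, 8, 9, 10, 11, 12, 13] = (13)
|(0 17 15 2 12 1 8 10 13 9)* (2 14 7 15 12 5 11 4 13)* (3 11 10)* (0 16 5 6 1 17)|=12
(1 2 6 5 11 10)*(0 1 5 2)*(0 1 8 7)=(0 8 7)(2 6)(5 11 10)=[8, 1, 6, 3, 4, 11, 2, 0, 7, 9, 5, 10]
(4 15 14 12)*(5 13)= (4 15 14 12)(5 13)= [0, 1, 2, 3, 15, 13, 6, 7, 8, 9, 10, 11, 4, 5, 12, 14]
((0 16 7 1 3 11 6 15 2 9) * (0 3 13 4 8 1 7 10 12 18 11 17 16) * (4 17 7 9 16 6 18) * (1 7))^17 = [0, 6, 12, 17, 9, 5, 16, 1, 3, 13, 8, 18, 7, 15, 14, 10, 4, 2, 11] = (1 6 16 4 9 13 15 10 8 3 17 2 12 7)(11 18)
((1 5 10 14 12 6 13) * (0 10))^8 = (14) = [0, 1, 2, 3, 4, 5, 6, 7, 8, 9, 10, 11, 12, 13, 14]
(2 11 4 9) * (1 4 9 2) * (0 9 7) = (0 9 1 4 2 11 7) = [9, 4, 11, 3, 2, 5, 6, 0, 8, 1, 10, 7]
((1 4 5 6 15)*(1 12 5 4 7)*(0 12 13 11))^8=[12, 1, 2, 3, 4, 6, 15, 7, 8, 9, 10, 0, 5, 11, 14, 13]=(0 12 5 6 15 13 11)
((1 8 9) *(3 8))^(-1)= (1 9 8 3)= [0, 9, 2, 1, 4, 5, 6, 7, 3, 8]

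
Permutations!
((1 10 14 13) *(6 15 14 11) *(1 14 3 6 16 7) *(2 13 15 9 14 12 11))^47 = [0, 7, 10, 9, 4, 5, 14, 16, 8, 15, 1, 12, 13, 2, 3, 6, 11] = (1 7 16 11 12 13 2 10)(3 9 15 6 14)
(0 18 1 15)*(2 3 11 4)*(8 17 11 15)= [18, 8, 3, 15, 2, 5, 6, 7, 17, 9, 10, 4, 12, 13, 14, 0, 16, 11, 1]= (0 18 1 8 17 11 4 2 3 15)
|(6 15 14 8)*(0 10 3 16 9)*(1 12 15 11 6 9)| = 10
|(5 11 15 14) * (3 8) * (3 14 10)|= |(3 8 14 5 11 15 10)|= 7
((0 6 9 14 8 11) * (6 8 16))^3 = (6 16 14 9) = [0, 1, 2, 3, 4, 5, 16, 7, 8, 6, 10, 11, 12, 13, 9, 15, 14]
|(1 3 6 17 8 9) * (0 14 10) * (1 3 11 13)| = |(0 14 10)(1 11 13)(3 6 17 8 9)| = 15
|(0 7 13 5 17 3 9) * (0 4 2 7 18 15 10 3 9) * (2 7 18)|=|(0 2 18 15 10 3)(4 7 13 5 17 9)|=6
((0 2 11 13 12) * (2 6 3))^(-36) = [12, 1, 3, 6, 4, 5, 0, 7, 8, 9, 10, 2, 13, 11] = (0 12 13 11 2 3 6)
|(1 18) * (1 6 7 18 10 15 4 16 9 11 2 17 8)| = |(1 10 15 4 16 9 11 2 17 8)(6 7 18)| = 30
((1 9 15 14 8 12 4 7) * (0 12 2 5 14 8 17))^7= (0 8 4 5 1 17 15 12 2 7 14 9)= [8, 17, 7, 3, 5, 1, 6, 14, 4, 0, 10, 11, 2, 13, 9, 12, 16, 15]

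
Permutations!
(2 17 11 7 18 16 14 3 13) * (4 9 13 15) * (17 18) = [0, 1, 18, 15, 9, 5, 6, 17, 8, 13, 10, 7, 12, 2, 3, 4, 14, 11, 16] = (2 18 16 14 3 15 4 9 13)(7 17 11)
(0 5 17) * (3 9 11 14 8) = (0 5 17)(3 9 11 14 8) = [5, 1, 2, 9, 4, 17, 6, 7, 3, 11, 10, 14, 12, 13, 8, 15, 16, 0]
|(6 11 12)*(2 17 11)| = 5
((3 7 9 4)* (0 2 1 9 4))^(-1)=(0 9 1 2)(3 4 7)=[9, 2, 0, 4, 7, 5, 6, 3, 8, 1]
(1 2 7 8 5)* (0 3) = [3, 2, 7, 0, 4, 1, 6, 8, 5] = (0 3)(1 2 7 8 5)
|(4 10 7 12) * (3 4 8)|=|(3 4 10 7 12 8)|=6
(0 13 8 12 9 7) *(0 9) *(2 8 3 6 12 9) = (0 13 3 6 12)(2 8 9 7) = [13, 1, 8, 6, 4, 5, 12, 2, 9, 7, 10, 11, 0, 3]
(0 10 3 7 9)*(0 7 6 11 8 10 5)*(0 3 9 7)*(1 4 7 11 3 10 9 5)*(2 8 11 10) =(11)(0 1 4 7 10 5 2 8 9)(3 6) =[1, 4, 8, 6, 7, 2, 3, 10, 9, 0, 5, 11]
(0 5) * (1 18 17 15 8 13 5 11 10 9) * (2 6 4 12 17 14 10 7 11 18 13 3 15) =(0 18 14 10 9 1 13 5)(2 6 4 12 17)(3 15 8)(7 11) =[18, 13, 6, 15, 12, 0, 4, 11, 3, 1, 9, 7, 17, 5, 10, 8, 16, 2, 14]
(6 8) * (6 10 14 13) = (6 8 10 14 13) = [0, 1, 2, 3, 4, 5, 8, 7, 10, 9, 14, 11, 12, 6, 13]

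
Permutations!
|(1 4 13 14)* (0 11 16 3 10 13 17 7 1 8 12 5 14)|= |(0 11 16 3 10 13)(1 4 17 7)(5 14 8 12)|= 12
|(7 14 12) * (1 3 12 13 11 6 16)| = |(1 3 12 7 14 13 11 6 16)| = 9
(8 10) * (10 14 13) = (8 14 13 10) = [0, 1, 2, 3, 4, 5, 6, 7, 14, 9, 8, 11, 12, 10, 13]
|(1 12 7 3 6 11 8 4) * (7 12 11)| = |(12)(1 11 8 4)(3 6 7)| = 12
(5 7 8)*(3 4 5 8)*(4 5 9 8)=(3 5 7)(4 9 8)=[0, 1, 2, 5, 9, 7, 6, 3, 4, 8]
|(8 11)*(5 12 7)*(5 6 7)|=2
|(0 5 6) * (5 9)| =|(0 9 5 6)| =4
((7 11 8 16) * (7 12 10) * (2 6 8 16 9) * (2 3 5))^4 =(2 3 8)(5 9 6)(7 10 12 16 11) =[0, 1, 3, 8, 4, 9, 5, 10, 2, 6, 12, 7, 16, 13, 14, 15, 11]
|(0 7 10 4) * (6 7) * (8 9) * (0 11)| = |(0 6 7 10 4 11)(8 9)| = 6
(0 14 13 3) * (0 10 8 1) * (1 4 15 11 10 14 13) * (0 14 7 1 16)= (0 13 3 7 1 14 16)(4 15 11 10 8)= [13, 14, 2, 7, 15, 5, 6, 1, 4, 9, 8, 10, 12, 3, 16, 11, 0]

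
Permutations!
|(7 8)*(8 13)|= |(7 13 8)|= 3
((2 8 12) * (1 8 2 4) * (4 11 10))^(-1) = [0, 4, 2, 3, 10, 5, 6, 7, 1, 9, 11, 12, 8] = (1 4 10 11 12 8)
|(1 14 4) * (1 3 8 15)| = |(1 14 4 3 8 15)| = 6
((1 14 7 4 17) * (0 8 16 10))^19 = [10, 17, 2, 3, 7, 5, 6, 14, 0, 9, 16, 11, 12, 13, 1, 15, 8, 4] = (0 10 16 8)(1 17 4 7 14)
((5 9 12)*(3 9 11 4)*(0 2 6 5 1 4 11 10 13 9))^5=(0 13 3 10 4 5 1 6 12 2 9)=[13, 6, 9, 10, 5, 1, 12, 7, 8, 0, 4, 11, 2, 3]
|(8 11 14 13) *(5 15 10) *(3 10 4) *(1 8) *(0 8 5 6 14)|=9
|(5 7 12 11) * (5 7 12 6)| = |(5 12 11 7 6)| = 5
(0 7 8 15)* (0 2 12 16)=(0 7 8 15 2 12 16)=[7, 1, 12, 3, 4, 5, 6, 8, 15, 9, 10, 11, 16, 13, 14, 2, 0]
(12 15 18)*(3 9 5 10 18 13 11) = (3 9 5 10 18 12 15 13 11) = [0, 1, 2, 9, 4, 10, 6, 7, 8, 5, 18, 3, 15, 11, 14, 13, 16, 17, 12]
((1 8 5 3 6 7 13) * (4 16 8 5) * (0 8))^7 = (0 16 4 8)(1 5 3 6 7 13) = [16, 5, 2, 6, 8, 3, 7, 13, 0, 9, 10, 11, 12, 1, 14, 15, 4]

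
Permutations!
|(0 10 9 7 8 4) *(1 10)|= 7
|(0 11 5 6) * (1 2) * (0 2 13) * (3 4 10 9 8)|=35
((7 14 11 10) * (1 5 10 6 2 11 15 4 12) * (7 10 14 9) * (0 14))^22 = (0 14 15 4 12 1 5)(2 11 6) = [14, 5, 11, 3, 12, 0, 2, 7, 8, 9, 10, 6, 1, 13, 15, 4]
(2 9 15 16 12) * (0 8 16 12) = (0 8 16)(2 9 15 12) = [8, 1, 9, 3, 4, 5, 6, 7, 16, 15, 10, 11, 2, 13, 14, 12, 0]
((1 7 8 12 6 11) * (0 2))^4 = (1 6 8)(7 11 12) = [0, 6, 2, 3, 4, 5, 8, 11, 1, 9, 10, 12, 7]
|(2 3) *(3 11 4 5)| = |(2 11 4 5 3)| = 5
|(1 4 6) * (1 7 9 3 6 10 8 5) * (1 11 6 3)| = 9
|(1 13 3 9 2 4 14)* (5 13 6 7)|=|(1 6 7 5 13 3 9 2 4 14)|=10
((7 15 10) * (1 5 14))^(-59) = [0, 5, 2, 3, 4, 14, 6, 15, 8, 9, 7, 11, 12, 13, 1, 10] = (1 5 14)(7 15 10)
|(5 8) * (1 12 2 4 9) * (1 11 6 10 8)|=|(1 12 2 4 9 11 6 10 8 5)|=10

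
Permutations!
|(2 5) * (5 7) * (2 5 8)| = 3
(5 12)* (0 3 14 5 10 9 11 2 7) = [3, 1, 7, 14, 4, 12, 6, 0, 8, 11, 9, 2, 10, 13, 5] = (0 3 14 5 12 10 9 11 2 7)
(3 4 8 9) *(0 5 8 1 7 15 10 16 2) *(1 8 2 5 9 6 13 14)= (0 9 3 4 8 6 13 14 1 7 15 10 16 5 2)= [9, 7, 0, 4, 8, 2, 13, 15, 6, 3, 16, 11, 12, 14, 1, 10, 5]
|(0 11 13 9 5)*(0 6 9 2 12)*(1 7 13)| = 21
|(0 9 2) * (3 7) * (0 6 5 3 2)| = |(0 9)(2 6 5 3 7)| = 10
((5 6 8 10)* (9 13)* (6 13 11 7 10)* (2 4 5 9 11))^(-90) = (2 10 11 5)(4 9 7 13) = [0, 1, 10, 3, 9, 2, 6, 13, 8, 7, 11, 5, 12, 4]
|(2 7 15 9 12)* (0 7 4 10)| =8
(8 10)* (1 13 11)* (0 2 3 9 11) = (0 2 3 9 11 1 13)(8 10) = [2, 13, 3, 9, 4, 5, 6, 7, 10, 11, 8, 1, 12, 0]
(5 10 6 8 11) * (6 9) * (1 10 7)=(1 10 9 6 8 11 5 7)=[0, 10, 2, 3, 4, 7, 8, 1, 11, 6, 9, 5]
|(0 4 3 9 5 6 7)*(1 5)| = 8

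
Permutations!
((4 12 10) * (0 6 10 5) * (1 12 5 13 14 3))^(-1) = [5, 3, 2, 14, 10, 4, 0, 7, 8, 9, 6, 11, 1, 12, 13] = (0 5 4 10 6)(1 3 14 13 12)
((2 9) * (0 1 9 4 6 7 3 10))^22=(0 4 10 2 3 9 7 1 6)=[4, 6, 3, 9, 10, 5, 0, 1, 8, 7, 2]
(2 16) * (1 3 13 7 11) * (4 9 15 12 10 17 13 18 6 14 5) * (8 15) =[0, 3, 16, 18, 9, 4, 14, 11, 15, 8, 17, 1, 10, 7, 5, 12, 2, 13, 6] =(1 3 18 6 14 5 4 9 8 15 12 10 17 13 7 11)(2 16)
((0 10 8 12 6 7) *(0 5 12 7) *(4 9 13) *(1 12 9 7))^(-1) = [6, 8, 2, 3, 13, 7, 12, 4, 10, 5, 0, 11, 1, 9] = (0 6 12 1 8 10)(4 13 9 5 7)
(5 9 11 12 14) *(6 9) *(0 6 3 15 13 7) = [6, 1, 2, 15, 4, 3, 9, 0, 8, 11, 10, 12, 14, 7, 5, 13] = (0 6 9 11 12 14 5 3 15 13 7)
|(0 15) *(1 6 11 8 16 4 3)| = |(0 15)(1 6 11 8 16 4 3)| = 14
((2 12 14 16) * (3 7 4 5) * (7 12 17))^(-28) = (2 16 14 12 3 5 4 7 17) = [0, 1, 16, 5, 7, 4, 6, 17, 8, 9, 10, 11, 3, 13, 12, 15, 14, 2]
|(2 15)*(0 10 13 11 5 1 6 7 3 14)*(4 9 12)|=|(0 10 13 11 5 1 6 7 3 14)(2 15)(4 9 12)|=30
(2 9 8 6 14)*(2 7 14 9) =(6 9 8)(7 14) =[0, 1, 2, 3, 4, 5, 9, 14, 6, 8, 10, 11, 12, 13, 7]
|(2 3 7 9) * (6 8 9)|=6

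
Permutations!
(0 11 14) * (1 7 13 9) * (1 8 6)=(0 11 14)(1 7 13 9 8 6)=[11, 7, 2, 3, 4, 5, 1, 13, 6, 8, 10, 14, 12, 9, 0]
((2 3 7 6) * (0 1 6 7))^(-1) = (7)(0 3 2 6 1) = [3, 0, 6, 2, 4, 5, 1, 7]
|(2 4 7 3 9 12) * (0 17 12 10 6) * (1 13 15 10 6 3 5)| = |(0 17 12 2 4 7 5 1 13 15 10 3 9 6)| = 14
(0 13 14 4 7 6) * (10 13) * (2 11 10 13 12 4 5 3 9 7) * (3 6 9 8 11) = [13, 1, 3, 8, 2, 6, 0, 9, 11, 7, 12, 10, 4, 14, 5] = (0 13 14 5 6)(2 3 8 11 10 12 4)(7 9)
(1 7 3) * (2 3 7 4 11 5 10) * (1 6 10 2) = (1 4 11 5 2 3 6 10) = [0, 4, 3, 6, 11, 2, 10, 7, 8, 9, 1, 5]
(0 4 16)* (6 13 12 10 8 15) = (0 4 16)(6 13 12 10 8 15) = [4, 1, 2, 3, 16, 5, 13, 7, 15, 9, 8, 11, 10, 12, 14, 6, 0]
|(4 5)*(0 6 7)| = 6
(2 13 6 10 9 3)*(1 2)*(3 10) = (1 2 13 6 3)(9 10) = [0, 2, 13, 1, 4, 5, 3, 7, 8, 10, 9, 11, 12, 6]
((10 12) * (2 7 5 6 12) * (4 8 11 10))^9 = (12) = [0, 1, 2, 3, 4, 5, 6, 7, 8, 9, 10, 11, 12]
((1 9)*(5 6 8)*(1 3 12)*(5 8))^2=(1 3)(9 12)=[0, 3, 2, 1, 4, 5, 6, 7, 8, 12, 10, 11, 9]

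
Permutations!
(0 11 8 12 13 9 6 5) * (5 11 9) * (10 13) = [9, 1, 2, 3, 4, 0, 11, 7, 12, 6, 13, 8, 10, 5] = (0 9 6 11 8 12 10 13 5)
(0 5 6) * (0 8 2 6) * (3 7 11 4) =(0 5)(2 6 8)(3 7 11 4) =[5, 1, 6, 7, 3, 0, 8, 11, 2, 9, 10, 4]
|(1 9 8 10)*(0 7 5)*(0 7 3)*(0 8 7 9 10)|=|(0 3 8)(1 10)(5 9 7)|=6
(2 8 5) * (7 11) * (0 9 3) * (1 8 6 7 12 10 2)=(0 9 3)(1 8 5)(2 6 7 11 12 10)=[9, 8, 6, 0, 4, 1, 7, 11, 5, 3, 2, 12, 10]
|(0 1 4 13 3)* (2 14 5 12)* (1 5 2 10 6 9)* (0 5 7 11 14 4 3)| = |(0 7 11 14 2 4 13)(1 3 5 12 10 6 9)| = 7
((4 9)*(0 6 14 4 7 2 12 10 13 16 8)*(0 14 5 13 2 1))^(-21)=(0 6 5 13 16 8 14 4 9 7 1)=[6, 0, 2, 3, 9, 13, 5, 1, 14, 7, 10, 11, 12, 16, 4, 15, 8]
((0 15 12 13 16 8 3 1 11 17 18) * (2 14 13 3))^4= (0 1)(2 8 16 13 14)(3 18)(11 15)(12 17)= [1, 0, 8, 18, 4, 5, 6, 7, 16, 9, 10, 15, 17, 14, 2, 11, 13, 12, 3]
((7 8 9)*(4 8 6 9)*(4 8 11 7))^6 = [0, 1, 2, 3, 11, 5, 9, 6, 8, 4, 10, 7] = (4 11 7 6 9)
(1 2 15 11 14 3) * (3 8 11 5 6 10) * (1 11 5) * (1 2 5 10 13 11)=(1 5 6 13 11 14 8 10 3)(2 15)=[0, 5, 15, 1, 4, 6, 13, 7, 10, 9, 3, 14, 12, 11, 8, 2]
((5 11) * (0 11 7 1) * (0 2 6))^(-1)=(0 6 2 1 7 5 11)=[6, 7, 1, 3, 4, 11, 2, 5, 8, 9, 10, 0]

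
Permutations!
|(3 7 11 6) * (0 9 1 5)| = 4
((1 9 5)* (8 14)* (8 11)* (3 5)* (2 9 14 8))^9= [0, 11, 3, 1, 4, 14, 6, 7, 8, 5, 10, 9, 12, 13, 2]= (1 11 9 5 14 2 3)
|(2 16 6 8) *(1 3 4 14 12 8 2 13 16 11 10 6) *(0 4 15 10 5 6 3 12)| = |(0 4 14)(1 12 8 13 16)(2 11 5 6)(3 15 10)| = 60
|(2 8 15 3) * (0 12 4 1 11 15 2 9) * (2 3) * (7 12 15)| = 30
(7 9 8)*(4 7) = (4 7 9 8) = [0, 1, 2, 3, 7, 5, 6, 9, 4, 8]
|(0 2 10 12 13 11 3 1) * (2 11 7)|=|(0 11 3 1)(2 10 12 13 7)|=20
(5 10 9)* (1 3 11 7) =(1 3 11 7)(5 10 9) =[0, 3, 2, 11, 4, 10, 6, 1, 8, 5, 9, 7]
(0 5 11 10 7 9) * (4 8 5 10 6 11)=(0 10 7 9)(4 8 5)(6 11)=[10, 1, 2, 3, 8, 4, 11, 9, 5, 0, 7, 6]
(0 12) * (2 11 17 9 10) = [12, 1, 11, 3, 4, 5, 6, 7, 8, 10, 2, 17, 0, 13, 14, 15, 16, 9] = (0 12)(2 11 17 9 10)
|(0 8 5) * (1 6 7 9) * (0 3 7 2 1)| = 6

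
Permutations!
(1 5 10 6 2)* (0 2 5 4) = [2, 4, 1, 3, 0, 10, 5, 7, 8, 9, 6] = (0 2 1 4)(5 10 6)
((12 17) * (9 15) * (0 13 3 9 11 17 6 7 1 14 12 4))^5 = (0 11 3 4 15 13 17 9) = [11, 1, 2, 4, 15, 5, 6, 7, 8, 0, 10, 3, 12, 17, 14, 13, 16, 9]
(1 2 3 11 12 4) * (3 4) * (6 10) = [0, 2, 4, 11, 1, 5, 10, 7, 8, 9, 6, 12, 3] = (1 2 4)(3 11 12)(6 10)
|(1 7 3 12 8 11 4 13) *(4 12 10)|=|(1 7 3 10 4 13)(8 11 12)|=6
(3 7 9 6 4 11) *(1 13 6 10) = (1 13 6 4 11 3 7 9 10) = [0, 13, 2, 7, 11, 5, 4, 9, 8, 10, 1, 3, 12, 6]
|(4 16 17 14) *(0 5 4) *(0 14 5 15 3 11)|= |(0 15 3 11)(4 16 17 5)|= 4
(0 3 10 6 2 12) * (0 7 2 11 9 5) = [3, 1, 12, 10, 4, 0, 11, 2, 8, 5, 6, 9, 7] = (0 3 10 6 11 9 5)(2 12 7)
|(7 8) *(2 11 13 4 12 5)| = |(2 11 13 4 12 5)(7 8)| = 6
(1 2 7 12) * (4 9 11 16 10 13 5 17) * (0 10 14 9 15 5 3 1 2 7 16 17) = [10, 7, 16, 1, 15, 0, 6, 12, 8, 11, 13, 17, 2, 3, 9, 5, 14, 4] = (0 10 13 3 1 7 12 2 16 14 9 11 17 4 15 5)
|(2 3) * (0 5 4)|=|(0 5 4)(2 3)|=6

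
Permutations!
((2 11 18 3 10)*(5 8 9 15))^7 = (2 18 10 11 3)(5 15 9 8) = [0, 1, 18, 2, 4, 15, 6, 7, 5, 8, 11, 3, 12, 13, 14, 9, 16, 17, 10]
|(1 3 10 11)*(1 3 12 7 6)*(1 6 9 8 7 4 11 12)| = |(3 10 12 4 11)(7 9 8)| = 15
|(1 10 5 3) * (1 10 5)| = 4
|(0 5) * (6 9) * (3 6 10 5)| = |(0 3 6 9 10 5)| = 6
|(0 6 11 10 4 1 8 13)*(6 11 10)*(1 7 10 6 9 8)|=|(0 11 9 8 13)(4 7 10)|=15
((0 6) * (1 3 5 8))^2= (1 5)(3 8)= [0, 5, 2, 8, 4, 1, 6, 7, 3]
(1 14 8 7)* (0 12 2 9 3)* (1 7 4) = (0 12 2 9 3)(1 14 8 4) = [12, 14, 9, 0, 1, 5, 6, 7, 4, 3, 10, 11, 2, 13, 8]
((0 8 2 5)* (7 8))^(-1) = (0 5 2 8 7) = [5, 1, 8, 3, 4, 2, 6, 0, 7]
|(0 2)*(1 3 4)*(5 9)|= 6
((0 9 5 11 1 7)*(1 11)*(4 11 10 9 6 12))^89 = (0 7 1 5 9 10 11 4 12 6) = [7, 5, 2, 3, 12, 9, 0, 1, 8, 10, 11, 4, 6]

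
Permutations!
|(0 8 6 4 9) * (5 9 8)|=3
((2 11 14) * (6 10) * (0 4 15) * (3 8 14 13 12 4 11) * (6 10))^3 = [12, 1, 14, 2, 11, 5, 6, 7, 3, 9, 10, 4, 0, 15, 8, 13] = (0 12)(2 14 8 3)(4 11)(13 15)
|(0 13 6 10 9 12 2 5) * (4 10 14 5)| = |(0 13 6 14 5)(2 4 10 9 12)| = 5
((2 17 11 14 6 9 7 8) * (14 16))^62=(2 8 7 9 6 14 16 11 17)=[0, 1, 8, 3, 4, 5, 14, 9, 7, 6, 10, 17, 12, 13, 16, 15, 11, 2]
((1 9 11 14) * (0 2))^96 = (14) = [0, 1, 2, 3, 4, 5, 6, 7, 8, 9, 10, 11, 12, 13, 14]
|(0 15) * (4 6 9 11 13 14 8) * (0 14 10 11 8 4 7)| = |(0 15 14 4 6 9 8 7)(10 11 13)| = 24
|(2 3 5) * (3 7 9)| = 5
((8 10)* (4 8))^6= [0, 1, 2, 3, 4, 5, 6, 7, 8, 9, 10]= (10)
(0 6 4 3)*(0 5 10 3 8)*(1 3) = (0 6 4 8)(1 3 5 10) = [6, 3, 2, 5, 8, 10, 4, 7, 0, 9, 1]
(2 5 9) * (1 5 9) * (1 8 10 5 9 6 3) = (1 9 2 6 3)(5 8 10) = [0, 9, 6, 1, 4, 8, 3, 7, 10, 2, 5]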